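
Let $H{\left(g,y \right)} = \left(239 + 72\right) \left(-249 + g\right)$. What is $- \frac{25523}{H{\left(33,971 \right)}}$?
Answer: $\frac{25523}{67176} \approx 0.37994$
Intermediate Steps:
$H{\left(g,y \right)} = -77439 + 311 g$ ($H{\left(g,y \right)} = 311 \left(-249 + g\right) = -77439 + 311 g$)
$- \frac{25523}{H{\left(33,971 \right)}} = - \frac{25523}{-77439 + 311 \cdot 33} = - \frac{25523}{-77439 + 10263} = - \frac{25523}{-67176} = \left(-25523\right) \left(- \frac{1}{67176}\right) = \frac{25523}{67176}$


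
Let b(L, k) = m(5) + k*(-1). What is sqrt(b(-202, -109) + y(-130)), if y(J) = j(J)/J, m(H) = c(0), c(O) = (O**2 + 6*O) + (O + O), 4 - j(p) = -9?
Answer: 33*sqrt(10)/10 ≈ 10.436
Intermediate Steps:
j(p) = 13 (j(p) = 4 - 1*(-9) = 4 + 9 = 13)
c(O) = O**2 + 8*O (c(O) = (O**2 + 6*O) + 2*O = O**2 + 8*O)
m(H) = 0 (m(H) = 0*(8 + 0) = 0*8 = 0)
y(J) = 13/J
b(L, k) = -k (b(L, k) = 0 + k*(-1) = 0 - k = -k)
sqrt(b(-202, -109) + y(-130)) = sqrt(-1*(-109) + 13/(-130)) = sqrt(109 + 13*(-1/130)) = sqrt(109 - 1/10) = sqrt(1089/10) = 33*sqrt(10)/10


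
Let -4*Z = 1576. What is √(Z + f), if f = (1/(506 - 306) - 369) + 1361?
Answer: 3*√26578/20 ≈ 24.454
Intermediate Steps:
Z = -394 (Z = -¼*1576 = -394)
f = 198401/200 (f = (1/200 - 369) + 1361 = -73799/200 + 1361 = 198401/200 ≈ 992.00)
√(Z + f) = √(-394 + 198401/200) = √(119601/200) = 3*√26578/20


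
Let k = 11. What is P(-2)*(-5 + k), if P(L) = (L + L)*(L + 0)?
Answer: 48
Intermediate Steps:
P(L) = 2*L² (P(L) = (2*L)*L = 2*L²)
P(-2)*(-5 + k) = (2*(-2)²)*(-5 + 11) = (2*4)*6 = 8*6 = 48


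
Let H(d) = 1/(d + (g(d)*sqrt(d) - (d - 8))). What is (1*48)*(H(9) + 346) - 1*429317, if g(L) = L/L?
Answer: -4539751/11 ≈ -4.1270e+5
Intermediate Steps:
g(L) = 1
H(d) = 1/(8 + sqrt(d)) (H(d) = 1/(d + (1*sqrt(d) - (d - 8))) = 1/(d + (sqrt(d) - (-8 + d))) = 1/(d + (sqrt(d) + (8 - d))) = 1/(d + (8 + sqrt(d) - d)) = 1/(8 + sqrt(d)))
(1*48)*(H(9) + 346) - 1*429317 = (1*48)*(1/(8 + sqrt(9)) + 346) - 1*429317 = 48*(1/(8 + 3) + 346) - 429317 = 48*(1/11 + 346) - 429317 = 48*(3807/11) - 429317 = 182736/11 - 429317 = -4539751/11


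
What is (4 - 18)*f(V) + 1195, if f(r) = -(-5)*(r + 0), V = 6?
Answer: 775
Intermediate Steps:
f(r) = 5*r (f(r) = -(-5)*r = 5*r)
(4 - 18)*f(V) + 1195 = (4 - 18)*(5*6) + 1195 = -14*30 + 1195 = -420 + 1195 = 775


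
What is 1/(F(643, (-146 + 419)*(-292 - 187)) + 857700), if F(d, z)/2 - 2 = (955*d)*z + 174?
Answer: -1/160598017658 ≈ -6.2267e-12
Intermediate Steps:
F(d, z) = 352 + 1910*d*z (F(d, z) = 4 + 2*((955*d)*z + 174) = 4 + 2*(955*d*z + 174) = 4 + 2*(174 + 955*d*z) = 4 + (348 + 1910*d*z) = 352 + 1910*d*z)
1/(F(643, (-146 + 419)*(-292 - 187)) + 857700) = 1/((352 + 1910*643*((-146 + 419)*(-292 - 187))) + 857700) = 1/((352 + 1910*643*(273*(-479))) + 857700) = 1/((352 + 1910*643*(-130767)) + 857700) = 1/((352 - 160598875710) + 857700) = 1/(-160598875358 + 857700) = 1/(-160598017658) = -1/160598017658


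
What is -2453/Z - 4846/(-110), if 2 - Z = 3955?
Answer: 9713034/217415 ≈ 44.675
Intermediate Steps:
Z = -3953 (Z = 2 - 1*3955 = 2 - 3955 = -3953)
-2453/Z - 4846/(-110) = -2453/(-3953) - 4846/(-110) = -2453*(-1/3953) - 4846*(-1/110) = 2453/3953 + 2423/55 = 9713034/217415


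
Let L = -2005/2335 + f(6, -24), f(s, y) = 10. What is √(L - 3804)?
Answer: 27*I*√1135277/467 ≈ 61.602*I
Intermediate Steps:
L = 4269/467 (L = -2005/2335 + 10 = -2005*1/2335 + 10 = -401/467 + 10 = 4269/467 ≈ 9.1413)
√(L - 3804) = √(4269/467 - 3804) = √(-1772199/467) = 27*I*√1135277/467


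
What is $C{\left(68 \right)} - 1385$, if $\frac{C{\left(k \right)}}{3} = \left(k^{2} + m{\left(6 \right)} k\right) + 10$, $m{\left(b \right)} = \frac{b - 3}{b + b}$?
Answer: $12568$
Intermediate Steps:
$m{\left(b \right)} = \frac{-3 + b}{2 b}$
$C{\left(k \right)} = 30 + 3 k^{2} + \frac{3 k}{4}$ ($C{\left(k \right)} = 3 \left(\left(k^{2} + \frac{-3 + 6}{2 \cdot 6} k\right) + 10\right) = 3 \left(\left(k^{2} + \frac{1}{2} \cdot \frac{1}{6} \cdot 3 k\right) + 10\right) = 3 \left(\left(k^{2} + \frac{k}{4}\right) + 10\right) = 3 \left(10 + k^{2} + \frac{k}{4}\right) = 30 + 3 k^{2} + \frac{3 k}{4}$)
$C{\left(68 \right)} - 1385 = \left(30 + 3 \cdot 68^{2} + \frac{3}{4} \cdot 68\right) - 1385 = \left(30 + 3 \cdot 4624 + 51\right) - 1385 = \left(30 + 13872 + 51\right) - 1385 = 13953 - 1385 = 12568$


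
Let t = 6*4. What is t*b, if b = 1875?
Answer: 45000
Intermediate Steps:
t = 24
t*b = 24*1875 = 45000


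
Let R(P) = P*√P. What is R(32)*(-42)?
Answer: -5376*√2 ≈ -7602.8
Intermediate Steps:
R(P) = P^(3/2)
R(32)*(-42) = 32^(3/2)*(-42) = (128*√2)*(-42) = -5376*√2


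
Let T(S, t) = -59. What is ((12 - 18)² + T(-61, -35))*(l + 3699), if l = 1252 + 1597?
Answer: -150604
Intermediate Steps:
l = 2849
((12 - 18)² + T(-61, -35))*(l + 3699) = ((12 - 18)² - 59)*(2849 + 3699) = ((-6)² - 59)*6548 = (36 - 59)*6548 = -23*6548 = -150604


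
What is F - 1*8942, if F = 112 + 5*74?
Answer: -8460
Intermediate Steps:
F = 482 (F = 112 + 370 = 482)
F - 1*8942 = 482 - 1*8942 = 482 - 8942 = -8460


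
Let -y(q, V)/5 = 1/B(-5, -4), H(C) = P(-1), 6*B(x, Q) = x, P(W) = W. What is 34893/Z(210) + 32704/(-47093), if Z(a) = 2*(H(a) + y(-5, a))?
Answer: 1642889009/470930 ≈ 3488.6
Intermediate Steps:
B(x, Q) = x/6
H(C) = -1
y(q, V) = 6 (y(q, V) = -5/((⅙)*(-5)) = -5/(-⅚) = -5*(-6/5) = 6)
Z(a) = 10 (Z(a) = 2*(-1 + 6) = 2*5 = 10)
34893/Z(210) + 32704/(-47093) = 34893/10 + 32704/(-47093) = 34893*(⅒) + 32704*(-1/47093) = 34893/10 - 32704/47093 = 1642889009/470930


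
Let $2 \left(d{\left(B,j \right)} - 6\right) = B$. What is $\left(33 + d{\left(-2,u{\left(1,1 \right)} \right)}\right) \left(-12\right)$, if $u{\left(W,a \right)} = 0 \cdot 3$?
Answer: $-456$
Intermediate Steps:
$u{\left(W,a \right)} = 0$
$d{\left(B,j \right)} = 6 + \frac{B}{2}$
$\left(33 + d{\left(-2,u{\left(1,1 \right)} \right)}\right) \left(-12\right) = \left(33 + \left(6 + \frac{1}{2} \left(-2\right)\right)\right) \left(-12\right) = \left(33 + \left(6 - 1\right)\right) \left(-12\right) = \left(33 + 5\right) \left(-12\right) = 38 \left(-12\right) = -456$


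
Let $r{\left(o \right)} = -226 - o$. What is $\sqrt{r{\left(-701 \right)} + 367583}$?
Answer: $\sqrt{368058} \approx 606.68$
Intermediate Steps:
$\sqrt{r{\left(-701 \right)} + 367583} = \sqrt{\left(-226 - -701\right) + 367583} = \sqrt{\left(-226 + 701\right) + 367583} = \sqrt{475 + 367583} = \sqrt{368058}$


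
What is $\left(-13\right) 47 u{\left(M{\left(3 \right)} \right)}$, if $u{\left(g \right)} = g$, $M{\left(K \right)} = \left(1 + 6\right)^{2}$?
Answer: $-29939$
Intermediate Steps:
$M{\left(K \right)} = 49$ ($M{\left(K \right)} = 7^{2} = 49$)
$\left(-13\right) 47 u{\left(M{\left(3 \right)} \right)} = \left(-13\right) 47 \cdot 49 = \left(-611\right) 49 = -29939$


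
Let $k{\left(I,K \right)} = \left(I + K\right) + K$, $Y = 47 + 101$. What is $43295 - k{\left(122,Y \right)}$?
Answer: $42877$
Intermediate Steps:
$Y = 148$
$k{\left(I,K \right)} = I + 2 K$
$43295 - k{\left(122,Y \right)} = 43295 - \left(122 + 2 \cdot 148\right) = 43295 - \left(122 + 296\right) = 43295 - 418 = 42877$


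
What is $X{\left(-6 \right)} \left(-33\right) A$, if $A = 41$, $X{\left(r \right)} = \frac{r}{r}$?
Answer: $-1353$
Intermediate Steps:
$X{\left(r \right)} = 1$
$X{\left(-6 \right)} \left(-33\right) A = 1 \left(-33\right) 41 = \left(-33\right) 41 = -1353$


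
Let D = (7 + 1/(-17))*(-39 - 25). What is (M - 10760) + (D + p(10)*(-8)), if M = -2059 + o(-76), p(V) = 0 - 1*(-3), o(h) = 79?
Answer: -224540/17 ≈ -13208.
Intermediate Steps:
p(V) = 3 (p(V) = 0 + 3 = 3)
D = -7552/17 (D = (7 - 1/17)*(-64) = (118/17)*(-64) = -7552/17 ≈ -444.24)
M = -1980 (M = -2059 + 79 = -1980)
(M - 10760) + (D + p(10)*(-8)) = (-1980 - 10760) + (-7552/17 + 3*(-8)) = -12740 + (-7552/17 - 24) = -12740 - 7960/17 = -224540/17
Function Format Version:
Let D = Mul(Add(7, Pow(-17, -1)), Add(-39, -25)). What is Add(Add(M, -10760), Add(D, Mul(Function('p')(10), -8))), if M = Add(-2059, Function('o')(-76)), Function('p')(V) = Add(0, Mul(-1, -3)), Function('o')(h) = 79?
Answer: Rational(-224540, 17) ≈ -13208.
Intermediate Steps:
Function('p')(V) = 3 (Function('p')(V) = Add(0, 3) = 3)
D = Rational(-7552, 17) (D = Mul(Add(7, Rational(-1, 17)), -64) = Mul(Rational(118, 17), -64) = Rational(-7552, 17) ≈ -444.24)
M = -1980 (M = Add(-2059, 79) = -1980)
Add(Add(M, -10760), Add(D, Mul(Function('p')(10), -8))) = Add(Add(-1980, -10760), Add(Rational(-7552, 17), Mul(3, -8))) = Add(-12740, Add(Rational(-7552, 17), -24)) = Add(-12740, Rational(-7960, 17)) = Rational(-224540, 17)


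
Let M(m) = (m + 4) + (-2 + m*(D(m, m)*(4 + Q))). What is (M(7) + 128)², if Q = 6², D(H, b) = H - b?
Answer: 18769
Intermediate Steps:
Q = 36
M(m) = 2 + m (M(m) = (m + 4) + (-2 + m*((m - m)*(4 + 36))) = (4 + m) + (-2 + m*(0*40)) = (4 + m) + (-2 + m*0) = (4 + m) + (-2 + 0) = (4 + m) - 2 = 2 + m)
(M(7) + 128)² = ((2 + 7) + 128)² = (9 + 128)² = 137² = 18769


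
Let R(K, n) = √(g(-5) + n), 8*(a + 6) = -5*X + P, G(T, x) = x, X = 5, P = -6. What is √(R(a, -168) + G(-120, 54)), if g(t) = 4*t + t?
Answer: √(54 + I*√193) ≈ 7.4081 + 0.93766*I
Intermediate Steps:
a = -79/8 (a = -6 + (-5*5 - 6)/8 = -6 + (-25 - 6)/8 = -6 + (⅛)*(-31) = -6 - 31/8 = -79/8 ≈ -9.8750)
g(t) = 5*t
R(K, n) = √(-25 + n) (R(K, n) = √(5*(-5) + n) = √(-25 + n))
√(R(a, -168) + G(-120, 54)) = √(√(-25 - 168) + 54) = √(√(-193) + 54) = √(I*√193 + 54) = √(54 + I*√193)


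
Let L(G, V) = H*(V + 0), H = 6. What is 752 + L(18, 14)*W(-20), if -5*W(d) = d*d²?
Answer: 135152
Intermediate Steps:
L(G, V) = 6*V (L(G, V) = 6*(V + 0) = 6*V)
W(d) = -d³/5 (W(d) = -d*d²/5 = -d³/5)
752 + L(18, 14)*W(-20) = 752 + (6*14)*(-⅕*(-20)³) = 752 + 84*(-⅕*(-8000)) = 752 + 84*1600 = 752 + 134400 = 135152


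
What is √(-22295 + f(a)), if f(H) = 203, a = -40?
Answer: 2*I*√5523 ≈ 148.63*I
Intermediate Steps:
√(-22295 + f(a)) = √(-22295 + 203) = √(-22092) = 2*I*√5523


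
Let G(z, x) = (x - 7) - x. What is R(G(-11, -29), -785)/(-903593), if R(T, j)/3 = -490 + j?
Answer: 3825/903593 ≈ 0.0042331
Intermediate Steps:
G(z, x) = -7 (G(z, x) = (-7 + x) - x = -7)
R(T, j) = -1470 + 3*j (R(T, j) = 3*(-490 + j) = -1470 + 3*j)
R(G(-11, -29), -785)/(-903593) = (-1470 + 3*(-785))/(-903593) = (-1470 - 2355)*(-1/903593) = -3825*(-1/903593) = 3825/903593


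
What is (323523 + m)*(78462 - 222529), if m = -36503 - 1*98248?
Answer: -27195815724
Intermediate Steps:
m = -134751 (m = -36503 - 98248 = -134751)
(323523 + m)*(78462 - 222529) = (323523 - 134751)*(78462 - 222529) = 188772*(-144067) = -27195815724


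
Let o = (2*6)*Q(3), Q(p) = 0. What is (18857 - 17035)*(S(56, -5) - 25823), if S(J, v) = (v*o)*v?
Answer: -47049506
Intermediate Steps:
o = 0 (o = (2*6)*0 = 12*0 = 0)
S(J, v) = 0 (S(J, v) = (v*0)*v = 0*v = 0)
(18857 - 17035)*(S(56, -5) - 25823) = (18857 - 17035)*(0 - 25823) = 1822*(-25823) = -47049506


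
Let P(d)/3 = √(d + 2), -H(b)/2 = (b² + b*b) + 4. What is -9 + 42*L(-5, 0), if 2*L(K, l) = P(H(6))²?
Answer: -28359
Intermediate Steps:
H(b) = -8 - 4*b² (H(b) = -2*((b² + b*b) + 4) = -2*((b² + b²) + 4) = -2*(2*b² + 4) = -2*(4 + 2*b²) = -8 - 4*b²)
P(d) = 3*√(2 + d) (P(d) = 3*√(d + 2) = 3*√(2 + d))
L(K, l) = -675 (L(K, l) = (3*√(2 + (-8 - 4*6²)))²/2 = (3*√(2 + (-8 - 4*36)))²/2 = (3*√(2 + (-8 - 144)))²/2 = (3*√(2 - 152))²/2 = (3*√(-150))²/2 = (3*(5*I*√6))²/2 = (15*I*√6)²/2 = (½)*(-1350) = -675)
-9 + 42*L(-5, 0) = -9 + 42*(-675) = -9 - 28350 = -28359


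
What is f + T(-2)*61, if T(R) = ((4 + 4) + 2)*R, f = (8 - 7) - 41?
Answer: -1260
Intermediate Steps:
f = -40 (f = 1 - 41 = -40)
T(R) = 10*R (T(R) = (8 + 2)*R = 10*R)
f + T(-2)*61 = -40 + (10*(-2))*61 = -40 - 20*61 = -40 - 1220 = -1260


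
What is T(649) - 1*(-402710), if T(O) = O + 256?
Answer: 403615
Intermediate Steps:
T(O) = 256 + O
T(649) - 1*(-402710) = (256 + 649) - 1*(-402710) = 905 + 402710 = 403615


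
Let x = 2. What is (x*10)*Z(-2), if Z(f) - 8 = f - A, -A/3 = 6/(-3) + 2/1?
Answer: 120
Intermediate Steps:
A = 0 (A = -3*(6/(-3) + 2/1) = -3*(6*(-⅓) + 2*1) = -3*(-2 + 2) = -3*0 = 0)
Z(f) = 8 + f (Z(f) = 8 + (f - 1*0) = 8 + (f + 0) = 8 + f)
(x*10)*Z(-2) = (2*10)*(8 - 2) = 20*6 = 120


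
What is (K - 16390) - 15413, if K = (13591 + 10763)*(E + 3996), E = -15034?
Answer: -268851255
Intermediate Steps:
K = -268819452 (K = (13591 + 10763)*(-15034 + 3996) = 24354*(-11038) = -268819452)
(K - 16390) - 15413 = (-268819452 - 16390) - 15413 = -268835842 - 15413 = -268851255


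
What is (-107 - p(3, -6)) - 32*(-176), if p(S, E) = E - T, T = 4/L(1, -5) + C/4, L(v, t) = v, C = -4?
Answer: 5534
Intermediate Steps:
T = 3 (T = 4/1 - 4/4 = 4*1 - 4*1/4 = 4 - 1 = 3)
p(S, E) = -3 + E (p(S, E) = E - 1*3 = E - 3 = -3 + E)
(-107 - p(3, -6)) - 32*(-176) = (-107 - (-3 - 6)) - 32*(-176) = (-107 - 1*(-9)) + 5632 = (-107 + 9) + 5632 = -98 + 5632 = 5534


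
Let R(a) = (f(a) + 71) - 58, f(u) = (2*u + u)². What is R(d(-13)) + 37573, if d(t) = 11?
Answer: 38675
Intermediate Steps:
f(u) = 9*u² (f(u) = (3*u)² = 9*u²)
R(a) = 13 + 9*a² (R(a) = (9*a² + 71) - 58 = (71 + 9*a²) - 58 = 13 + 9*a²)
R(d(-13)) + 37573 = (13 + 9*11²) + 37573 = (13 + 9*121) + 37573 = (13 + 1089) + 37573 = 1102 + 37573 = 38675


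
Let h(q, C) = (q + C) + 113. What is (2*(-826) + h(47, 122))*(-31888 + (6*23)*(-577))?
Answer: 152774180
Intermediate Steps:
h(q, C) = 113 + C + q (h(q, C) = (C + q) + 113 = 113 + C + q)
(2*(-826) + h(47, 122))*(-31888 + (6*23)*(-577)) = (2*(-826) + (113 + 122 + 47))*(-31888 + (6*23)*(-577)) = (-1652 + 282)*(-31888 + 138*(-577)) = -1370*(-31888 - 79626) = -1370*(-111514) = 152774180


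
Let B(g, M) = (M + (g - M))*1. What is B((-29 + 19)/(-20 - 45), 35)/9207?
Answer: 2/119691 ≈ 1.6710e-5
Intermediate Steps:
B(g, M) = g (B(g, M) = g*1 = g)
B((-29 + 19)/(-20 - 45), 35)/9207 = ((-29 + 19)/(-20 - 45))/9207 = -10/(-65)*(1/9207) = -10*(-1/65)*(1/9207) = (2/13)*(1/9207) = 2/119691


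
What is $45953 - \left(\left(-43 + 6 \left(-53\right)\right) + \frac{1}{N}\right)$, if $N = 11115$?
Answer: $\frac{514780109}{11115} \approx 46314.0$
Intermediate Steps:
$45953 - \left(\left(-43 + 6 \left(-53\right)\right) + \frac{1}{N}\right) = 45953 - \left(\left(-43 + 6 \left(-53\right)\right) + \frac{1}{11115}\right) = 45953 - \left(\left(-43 - 318\right) + \frac{1}{11115}\right) = 45953 - \left(-361 + \frac{1}{11115}\right) = 45953 - - \frac{4012514}{11115} = 45953 + \frac{4012514}{11115} = \frac{514780109}{11115}$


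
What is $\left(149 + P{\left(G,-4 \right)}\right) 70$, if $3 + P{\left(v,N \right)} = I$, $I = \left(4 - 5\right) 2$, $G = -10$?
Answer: $10080$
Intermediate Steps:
$I = -2$ ($I = \left(-1\right) 2 = -2$)
$P{\left(v,N \right)} = -5$ ($P{\left(v,N \right)} = -3 - 2 = -5$)
$\left(149 + P{\left(G,-4 \right)}\right) 70 = \left(149 - 5\right) 70 = 144 \cdot 70 = 10080$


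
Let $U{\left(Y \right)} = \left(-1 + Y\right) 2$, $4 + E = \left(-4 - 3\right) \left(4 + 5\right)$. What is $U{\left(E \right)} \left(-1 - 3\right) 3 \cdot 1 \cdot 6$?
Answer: $9792$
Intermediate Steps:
$E = -67$ ($E = -4 + \left(-4 - 3\right) \left(4 + 5\right) = -4 - 63 = -67$)
$U{\left(Y \right)} = -2 + 2 Y$
$U{\left(E \right)} \left(-1 - 3\right) 3 \cdot 1 \cdot 6 = \left(-2 + 2 \left(-67\right)\right) \left(-1 - 3\right) 3 \cdot 1 \cdot 6 = \left(-2 - 134\right) \left(-4\right) 3 \cdot 1 \cdot 6 = - 136 \left(-12\right) 1 \cdot 6 = - 136 \left(\left(-12\right) 6\right) = \left(-136\right) \left(-72\right) = 9792$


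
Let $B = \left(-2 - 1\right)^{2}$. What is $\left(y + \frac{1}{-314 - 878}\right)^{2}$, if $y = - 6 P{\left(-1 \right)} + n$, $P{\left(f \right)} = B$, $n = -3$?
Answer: $\frac{4616523025}{1420864} \approx 3249.1$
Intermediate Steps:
$B = 9$ ($B = \left(-3\right)^{2} = 9$)
$P{\left(f \right)} = 9$
$y = -57$ ($y = \left(-6\right) 9 - 3 = -54 - 3 = -57$)
$\left(y + \frac{1}{-314 - 878}\right)^{2} = \left(-57 + \frac{1}{-314 - 878}\right)^{2} = \left(-57 + \frac{1}{-1192}\right)^{2} = \left(-57 - \frac{1}{1192}\right)^{2} = \left(- \frac{67945}{1192}\right)^{2} = \frac{4616523025}{1420864}$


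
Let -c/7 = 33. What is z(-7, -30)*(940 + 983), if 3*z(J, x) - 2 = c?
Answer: -146789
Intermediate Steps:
c = -231 (c = -7*33 = -231)
z(J, x) = -229/3 (z(J, x) = 2/3 + (1/3)*(-231) = 2/3 - 77 = -229/3)
z(-7, -30)*(940 + 983) = -229*(940 + 983)/3 = -229/3*1923 = -146789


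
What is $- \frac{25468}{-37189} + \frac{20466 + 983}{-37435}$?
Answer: $\frac{155727719}{1392170215} \approx 0.11186$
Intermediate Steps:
$- \frac{25468}{-37189} + \frac{20466 + 983}{-37435} = \left(-25468\right) \left(- \frac{1}{37189}\right) + 21449 \left(- \frac{1}{37435}\right) = \frac{25468}{37189} - \frac{21449}{37435} = \frac{155727719}{1392170215}$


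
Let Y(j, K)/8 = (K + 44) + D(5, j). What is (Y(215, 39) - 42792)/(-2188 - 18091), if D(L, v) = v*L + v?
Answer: 4544/2897 ≈ 1.5685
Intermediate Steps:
D(L, v) = v + L*v (D(L, v) = L*v + v = v + L*v)
Y(j, K) = 352 + 8*K + 48*j (Y(j, K) = 8*((K + 44) + j*(1 + 5)) = 8*((44 + K) + j*6) = 8*((44 + K) + 6*j) = 8*(44 + K + 6*j) = 352 + 8*K + 48*j)
(Y(215, 39) - 42792)/(-2188 - 18091) = ((352 + 8*39 + 48*215) - 42792)/(-2188 - 18091) = ((352 + 312 + 10320) - 42792)/(-20279) = (10984 - 42792)*(-1/20279) = -31808*(-1/20279) = 4544/2897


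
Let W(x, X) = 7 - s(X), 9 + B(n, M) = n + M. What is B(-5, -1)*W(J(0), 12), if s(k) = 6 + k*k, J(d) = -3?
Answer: 2145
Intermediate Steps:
s(k) = 6 + k²
B(n, M) = -9 + M + n (B(n, M) = -9 + (n + M) = -9 + (M + n) = -9 + M + n)
W(x, X) = 1 - X² (W(x, X) = 7 - (6 + X²) = 7 + (-6 - X²) = 1 - X²)
B(-5, -1)*W(J(0), 12) = (-9 - 1 - 5)*(1 - 1*12²) = -15*(1 - 1*144) = -15*(1 - 144) = -15*(-143) = 2145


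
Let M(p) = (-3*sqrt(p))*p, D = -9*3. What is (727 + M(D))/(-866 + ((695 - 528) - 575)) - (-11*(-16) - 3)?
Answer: -221129/1274 - 243*I*sqrt(3)/1274 ≈ -173.57 - 0.33037*I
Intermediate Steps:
D = -27
M(p) = -3*p**(3/2)
(727 + M(D))/(-866 + ((695 - 528) - 575)) - (-11*(-16) - 3) = (727 - (-243)*I*sqrt(3))/(-866 + ((695 - 528) - 575)) - (-11*(-16) - 3) = (727 - (-243)*I*sqrt(3))/(-866 + (167 - 575)) - (176 - 3) = (727 + 243*I*sqrt(3))/(-866 - 408) - 1*173 = (727 + 243*I*sqrt(3))/(-1274) - 173 = (727 + 243*I*sqrt(3))*(-1/1274) - 173 = (-727/1274 - 243*I*sqrt(3)/1274) - 173 = -221129/1274 - 243*I*sqrt(3)/1274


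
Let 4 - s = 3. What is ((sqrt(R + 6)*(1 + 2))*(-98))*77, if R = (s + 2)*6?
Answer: -45276*sqrt(6) ≈ -1.1090e+5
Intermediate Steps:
s = 1 (s = 4 - 1*3 = 4 - 3 = 1)
R = 18 (R = (1 + 2)*6 = 3*6 = 18)
((sqrt(R + 6)*(1 + 2))*(-98))*77 = ((sqrt(18 + 6)*(1 + 2))*(-98))*77 = ((sqrt(24)*3)*(-98))*77 = (((2*sqrt(6))*3)*(-98))*77 = ((6*sqrt(6))*(-98))*77 = -588*sqrt(6)*77 = -45276*sqrt(6)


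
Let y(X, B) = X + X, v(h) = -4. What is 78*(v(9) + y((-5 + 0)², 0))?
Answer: 3588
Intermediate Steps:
y(X, B) = 2*X
78*(v(9) + y((-5 + 0)², 0)) = 78*(-4 + 2*(-5 + 0)²) = 78*(-4 + 2*(-5)²) = 78*(-4 + 2*25) = 78*(-4 + 50) = 78*46 = 3588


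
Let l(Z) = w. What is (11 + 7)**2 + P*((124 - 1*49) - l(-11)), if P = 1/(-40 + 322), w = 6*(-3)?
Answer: 30487/94 ≈ 324.33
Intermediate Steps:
w = -18
l(Z) = -18
P = 1/282 ≈ 0.0035461
(11 + 7)**2 + P*((124 - 1*49) - l(-11)) = (11 + 7)**2 + ((124 - 1*49) - 1*(-18))/282 = 18**2 + ((124 - 49) + 18)/282 = 324 + (75 + 18)/282 = 324 + (1/282)*93 = 324 + 31/94 = 30487/94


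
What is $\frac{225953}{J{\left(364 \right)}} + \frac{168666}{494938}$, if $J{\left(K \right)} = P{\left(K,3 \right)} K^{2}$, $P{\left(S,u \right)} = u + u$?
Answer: $\frac{103938355}{166299168} \approx 0.62501$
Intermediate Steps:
$P{\left(S,u \right)} = 2 u$
$J{\left(K \right)} = 6 K^{2}$ ($J{\left(K \right)} = 2 \cdot 3 K^{2} = 6 K^{2}$)
$\frac{225953}{J{\left(364 \right)}} + \frac{168666}{494938} = \frac{225953}{6 \cdot 364^{2}} + \frac{168666}{494938} = \frac{225953}{6 \cdot 132496} + 168666 \cdot \frac{1}{494938} = \frac{225953}{794976} + \frac{84333}{247469} = 225953 \cdot \frac{1}{794976} + \frac{84333}{247469} = \frac{191}{672} + \frac{84333}{247469} = \frac{103938355}{166299168}$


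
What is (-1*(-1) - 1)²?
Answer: 0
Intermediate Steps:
(-1*(-1) - 1)² = (1 - 1)² = 0² = 0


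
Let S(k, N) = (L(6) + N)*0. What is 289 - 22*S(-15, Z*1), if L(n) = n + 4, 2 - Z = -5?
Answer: 289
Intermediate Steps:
Z = 7 (Z = 2 - 1*(-5) = 2 + 5 = 7)
L(n) = 4 + n
S(k, N) = 0 (S(k, N) = ((4 + 6) + N)*0 = (10 + N)*0 = 0)
289 - 22*S(-15, Z*1) = 289 - 22*0 = 289 + 0 = 289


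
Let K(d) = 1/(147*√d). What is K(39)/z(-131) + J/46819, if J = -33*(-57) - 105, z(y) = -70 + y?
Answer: 1776/46819 - √39/1152333 ≈ 0.037928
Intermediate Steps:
K(d) = 1/(147*√d)
J = 1776 (J = 1881 - 105 = 1776)
K(39)/z(-131) + J/46819 = (1/(147*√39))/(-70 - 131) + 1776/46819 = ((√39/39)/147)/(-201) + 1776*(1/46819) = (√39/5733)*(-1/201) + 1776/46819 = -√39/1152333 + 1776/46819 = 1776/46819 - √39/1152333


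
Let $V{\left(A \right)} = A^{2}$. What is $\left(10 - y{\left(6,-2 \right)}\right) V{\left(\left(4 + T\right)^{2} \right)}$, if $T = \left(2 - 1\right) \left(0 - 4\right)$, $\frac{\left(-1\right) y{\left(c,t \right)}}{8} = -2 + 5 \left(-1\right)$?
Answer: $0$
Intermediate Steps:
$y{\left(c,t \right)} = 56$ ($y{\left(c,t \right)} = - 8 \left(-2 + 5 \left(-1\right)\right) = - 8 \left(-2 - 5\right) = \left(-8\right) \left(-7\right) = 56$)
$T = -4$ ($T = 1 \left(-4\right) = -4$)
$\left(10 - y{\left(6,-2 \right)}\right) V{\left(\left(4 + T\right)^{2} \right)} = \left(10 - 56\right) \left(\left(4 - 4\right)^{2}\right)^{2} = \left(10 - 56\right) \left(0^{2}\right)^{2} = - 46 \cdot 0^{2} = \left(-46\right) 0 = 0$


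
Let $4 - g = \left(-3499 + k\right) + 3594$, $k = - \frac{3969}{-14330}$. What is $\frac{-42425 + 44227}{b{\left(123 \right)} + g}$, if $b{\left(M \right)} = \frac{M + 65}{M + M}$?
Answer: $- \frac{186834540}{9384521} \approx -19.909$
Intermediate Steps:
$k = \frac{3969}{14330}$ ($k = \left(-3969\right) \left(- \frac{1}{14330}\right) = \frac{3969}{14330} \approx 0.27697$)
$g = - \frac{1307999}{14330}$ ($g = 4 - \left(\left(-3499 + \frac{3969}{14330}\right) + 3594\right) = 4 - \left(- \frac{50136701}{14330} + 3594\right) = 4 - \frac{1365319}{14330} = - \frac{1307999}{14330} \approx -91.277$)
$b{\left(M \right)} = \frac{65 + M}{2 M}$
$\frac{-42425 + 44227}{b{\left(123 \right)} + g} = \frac{-42425 + 44227}{\frac{65 + 123}{2 \cdot 123} - \frac{1307999}{14330}} = \frac{1802}{\frac{1}{2} \cdot \frac{1}{123} \cdot 188 - \frac{1307999}{14330}} = \frac{1802}{\frac{94}{123} - \frac{1307999}{14330}} = \frac{1802}{- \frac{159536857}{1762590}} = 1802 \left(- \frac{1762590}{159536857}\right) = - \frac{186834540}{9384521}$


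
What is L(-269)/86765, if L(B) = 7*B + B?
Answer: -2152/86765 ≈ -0.024803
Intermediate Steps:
L(B) = 8*B
L(-269)/86765 = (8*(-269))/86765 = -2152*1/86765 = -2152/86765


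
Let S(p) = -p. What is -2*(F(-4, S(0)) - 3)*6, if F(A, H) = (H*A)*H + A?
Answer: 84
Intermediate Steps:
F(A, H) = A + A*H**2 (F(A, H) = (A*H)*H + A = A*H**2 + A = A + A*H**2)
-2*(F(-4, S(0)) - 3)*6 = -2*(-4*(1 + (-1*0)**2) - 3)*6 = -2*(-4*(1 + 0**2) - 3)*6 = -2*(-4*(1 + 0) - 3)*6 = -2*(-4*1 - 3)*6 = -2*(-4 - 3)*6 = -2*(-7)*6 = 14*6 = 84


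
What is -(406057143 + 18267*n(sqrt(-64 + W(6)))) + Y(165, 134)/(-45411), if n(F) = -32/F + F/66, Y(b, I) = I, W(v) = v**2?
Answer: -18439460920907/45411 - 3257615*I*sqrt(7)/77 ≈ -4.0606e+8 - 1.1193e+5*I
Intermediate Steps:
n(F) = -32/F + F/66 (n(F) = -32/F + F*(1/66) = -32/F + F/66)
-(406057143 + 18267*n(sqrt(-64 + W(6)))) + Y(165, 134)/(-45411) = -(406057143 - 584544/sqrt(-64 + 6**2) + 6089*sqrt(-64 + 6**2)/22) + 134/(-45411) = -(406057143 - 584544/sqrt(-64 + 36) + 6089*sqrt(-64 + 36)/22) + 134*(-1/45411) = -(406057143 + 6089*I*sqrt(7)/11 - 584544*(-1/14)*I*sqrt(7)) - 134/45411 = -(406057143 + 3257615*I*sqrt(7)/77) - 134/45411 = -18267*(22229 + 535*I*sqrt(7)/231) - 134/45411 = (-406057143 - 3257615*I*sqrt(7)/77) - 134/45411 = -18439460920907/45411 - 3257615*I*sqrt(7)/77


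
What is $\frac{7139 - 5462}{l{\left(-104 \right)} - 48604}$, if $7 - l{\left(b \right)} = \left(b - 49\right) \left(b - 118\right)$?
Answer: $- \frac{43}{2117} \approx -0.020312$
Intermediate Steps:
$l{\left(b \right)} = 7 - \left(-118 + b\right) \left(-49 + b\right)$ ($l{\left(b \right)} = 7 - \left(b - 49\right) \left(b - 118\right) = 7 - \left(-49 + b\right) \left(-118 + b\right) = 7 - \left(-118 + b\right) \left(-49 + b\right)$)
$\frac{7139 - 5462}{l{\left(-104 \right)} - 48604} = \frac{7139 - 5462}{\left(-5775 - \left(-104\right)^{2} + 167 \left(-104\right)\right) - 48604} = \frac{7139 + \left(-20345 + 14883\right)}{\left(-5775 - 10816 - 17368\right) - 48604} = \frac{7139 - 5462}{\left(-5775 - 10816 - 17368\right) - 48604} = \frac{1677}{-33959 - 48604} = \frac{1677}{-82563} = 1677 \left(- \frac{1}{82563}\right) = - \frac{43}{2117}$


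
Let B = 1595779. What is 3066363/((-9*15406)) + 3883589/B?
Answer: -483862503619/24584571274 ≈ -19.682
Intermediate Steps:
3066363/((-9*15406)) + 3883589/B = 3066363/((-9*15406)) + 3883589/1595779 = 3066363/(-138654) + 3883589*(1/1595779) = 3066363*(-1/138654) + 3883589/1595779 = -340707/15406 + 3883589/1595779 = -483862503619/24584571274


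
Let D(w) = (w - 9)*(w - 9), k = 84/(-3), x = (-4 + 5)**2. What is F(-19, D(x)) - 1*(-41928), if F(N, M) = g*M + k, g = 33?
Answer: 44012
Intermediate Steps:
x = 1 (x = 1**2 = 1)
k = -28 (k = 84*(-1/3) = -28)
D(w) = (-9 + w)**2 (D(w) = (-9 + w)*(-9 + w) = (-9 + w)**2)
F(N, M) = -28 + 33*M (F(N, M) = 33*M - 28 = -28 + 33*M)
F(-19, D(x)) - 1*(-41928) = (-28 + 33*(-9 + 1)**2) - 1*(-41928) = (-28 + 33*(-8)**2) + 41928 = (-28 + 33*64) + 41928 = (-28 + 2112) + 41928 = 2084 + 41928 = 44012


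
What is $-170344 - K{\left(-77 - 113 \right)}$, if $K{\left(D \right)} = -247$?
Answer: $-170097$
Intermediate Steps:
$-170344 - K{\left(-77 - 113 \right)} = -170344 - -247 = -170344 + 247 = -170097$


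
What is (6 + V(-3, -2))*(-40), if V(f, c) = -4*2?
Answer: 80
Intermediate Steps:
V(f, c) = -8
(6 + V(-3, -2))*(-40) = (6 - 8)*(-40) = -2*(-40) = 80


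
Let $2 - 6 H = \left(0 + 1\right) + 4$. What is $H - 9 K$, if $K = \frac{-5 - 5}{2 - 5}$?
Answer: $- \frac{61}{2} \approx -30.5$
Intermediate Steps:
$H = - \frac{1}{2}$ ($H = \frac{1}{3} - \frac{\left(0 + 1\right) + 4}{6} = \frac{1}{3} - \frac{1 + 4}{6} = \frac{1}{3} - \frac{5}{6} = - \frac{1}{2} \approx -0.5$)
$K = \frac{10}{3}$ ($K = - \frac{10}{-3} = \left(-10\right) \left(- \frac{1}{3}\right) = \frac{10}{3} \approx 3.3333$)
$H - 9 K = - \frac{1}{2} - 30 = - \frac{61}{2}$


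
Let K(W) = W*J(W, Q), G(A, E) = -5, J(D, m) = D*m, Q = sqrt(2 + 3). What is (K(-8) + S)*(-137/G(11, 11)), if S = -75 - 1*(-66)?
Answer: -1233/5 + 8768*sqrt(5)/5 ≈ 3674.6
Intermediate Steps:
Q = sqrt(5) ≈ 2.2361
K(W) = sqrt(5)*W**2 (K(W) = W*(W*sqrt(5)) = sqrt(5)*W**2)
S = -9 (S = -75 + 66 = -9)
(K(-8) + S)*(-137/G(11, 11)) = (sqrt(5)*(-8)**2 - 9)*(-137/(-5)) = (sqrt(5)*64 - 9)*(-137*(-1/5)) = (64*sqrt(5) - 9)*(137/5) = (-9 + 64*sqrt(5))*(137/5) = -1233/5 + 8768*sqrt(5)/5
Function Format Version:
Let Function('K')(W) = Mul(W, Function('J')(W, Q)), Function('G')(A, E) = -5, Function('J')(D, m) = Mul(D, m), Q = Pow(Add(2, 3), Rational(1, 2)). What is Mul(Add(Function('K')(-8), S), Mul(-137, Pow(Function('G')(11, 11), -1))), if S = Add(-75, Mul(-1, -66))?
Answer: Add(Rational(-1233, 5), Mul(Rational(8768, 5), Pow(5, Rational(1, 2)))) ≈ 3674.6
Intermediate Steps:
Q = Pow(5, Rational(1, 2)) ≈ 2.2361
Function('K')(W) = Mul(Pow(5, Rational(1, 2)), Pow(W, 2)) (Function('K')(W) = Mul(W, Mul(W, Pow(5, Rational(1, 2)))) = Mul(Pow(5, Rational(1, 2)), Pow(W, 2)))
S = -9 (S = Add(-75, 66) = -9)
Mul(Add(Function('K')(-8), S), Mul(-137, Pow(Function('G')(11, 11), -1))) = Mul(Add(Mul(Pow(5, Rational(1, 2)), Pow(-8, 2)), -9), Mul(-137, Pow(-5, -1))) = Mul(Add(Mul(Pow(5, Rational(1, 2)), 64), -9), Mul(-137, Rational(-1, 5))) = Mul(Add(Mul(64, Pow(5, Rational(1, 2))), -9), Rational(137, 5)) = Mul(Add(-9, Mul(64, Pow(5, Rational(1, 2)))), Rational(137, 5)) = Add(Rational(-1233, 5), Mul(Rational(8768, 5), Pow(5, Rational(1, 2))))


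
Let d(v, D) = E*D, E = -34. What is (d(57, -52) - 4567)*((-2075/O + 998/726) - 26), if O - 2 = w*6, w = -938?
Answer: 46218570537/680746 ≈ 67894.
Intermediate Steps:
O = -5626 (O = 2 - 938*6 = 2 - 5628 = -5626)
d(v, D) = -34*D
(d(57, -52) - 4567)*((-2075/O + 998/726) - 26) = (-34*(-52) - 4567)*((-2075/(-5626) + 998/726) - 26) = (1768 - 4567)*((-2075*(-1/5626) + 998*(1/726)) - 26) = -2799*((2075/5626 + 499/363) - 26) = -2799*(3560599/2042238 - 26) = -2799*(-49537589/2042238) = 46218570537/680746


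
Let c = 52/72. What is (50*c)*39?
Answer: 4225/3 ≈ 1408.3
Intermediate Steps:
c = 13/18 (c = 52*(1/72) = 13/18 ≈ 0.72222)
(50*c)*39 = (50*(13/18))*39 = (325/9)*39 = 4225/3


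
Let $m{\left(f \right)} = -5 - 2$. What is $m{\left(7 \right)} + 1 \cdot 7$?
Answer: $0$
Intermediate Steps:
$m{\left(f \right)} = -7$ ($m{\left(f \right)} = -5 - 2 = -7$)
$m{\left(7 \right)} + 1 \cdot 7 = -7 + 1 \cdot 7 = -7 + 7 = 0$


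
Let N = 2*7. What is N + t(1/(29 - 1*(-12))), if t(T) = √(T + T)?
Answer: 14 + √82/41 ≈ 14.221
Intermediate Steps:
N = 14
t(T) = √2*√T (t(T) = √(2*T) = √2*√T)
N + t(1/(29 - 1*(-12))) = 14 + √2*√(1/(29 - 1*(-12))) = 14 + √2*√(1/(29 + 12)) = 14 + √2*√(1/41) = 14 + √2*(√41/41) = 14 + √82/41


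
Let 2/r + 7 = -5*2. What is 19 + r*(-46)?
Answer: 415/17 ≈ 24.412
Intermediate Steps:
r = -2/17 (r = 2/(-7 - 5*2) = 2/(-7 - 10) = 2/(-17) = 2*(-1/17) = -2/17 ≈ -0.11765)
19 + r*(-46) = 19 - 2/17*(-46) = 19 + 92/17 = 415/17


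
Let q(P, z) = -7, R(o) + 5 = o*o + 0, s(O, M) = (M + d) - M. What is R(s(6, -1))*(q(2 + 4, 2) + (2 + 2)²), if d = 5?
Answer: 180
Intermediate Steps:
s(O, M) = 5 (s(O, M) = (M + 5) - M = (5 + M) - M = 5)
R(o) = -5 + o² (R(o) = -5 + (o*o + 0) = -5 + (o² + 0) = -5 + o²)
R(s(6, -1))*(q(2 + 4, 2) + (2 + 2)²) = (-5 + 5²)*(-7 + (2 + 2)²) = (-5 + 25)*(-7 + 4²) = 20*(-7 + 16) = 20*9 = 180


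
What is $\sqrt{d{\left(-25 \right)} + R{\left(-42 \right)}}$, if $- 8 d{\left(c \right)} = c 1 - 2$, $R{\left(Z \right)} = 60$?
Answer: $\frac{13 \sqrt{6}}{4} \approx 7.9608$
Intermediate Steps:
$d{\left(c \right)} = \frac{1}{4} - \frac{c}{8}$ ($d{\left(c \right)} = - \frac{c 1 - 2}{8} = - \frac{c - 2}{8} = - \frac{-2 + c}{8} = \frac{1}{4} - \frac{c}{8}$)
$\sqrt{d{\left(-25 \right)} + R{\left(-42 \right)}} = \sqrt{\left(\frac{1}{4} - - \frac{25}{8}\right) + 60} = \sqrt{\left(\frac{1}{4} + \frac{25}{8}\right) + 60} = \sqrt{\frac{27}{8} + 60} = \sqrt{\frac{507}{8}} = \frac{13 \sqrt{6}}{4}$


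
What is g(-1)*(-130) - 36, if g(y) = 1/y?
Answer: 94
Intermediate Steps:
g(-1)*(-130) - 36 = -130/(-1) - 36 = -1*(-130) - 36 = 130 - 36 = 94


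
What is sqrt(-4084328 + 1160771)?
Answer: I*sqrt(2923557) ≈ 1709.8*I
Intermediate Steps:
sqrt(-4084328 + 1160771) = sqrt(-2923557) = I*sqrt(2923557)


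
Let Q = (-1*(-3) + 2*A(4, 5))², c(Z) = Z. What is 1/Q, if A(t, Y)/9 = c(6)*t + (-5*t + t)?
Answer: 1/21609 ≈ 4.6277e-5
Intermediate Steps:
A(t, Y) = 18*t (A(t, Y) = 9*(6*t + (-5*t + t)) = 9*(6*t - 4*t) = 9*(2*t) = 18*t)
Q = 21609 (Q = (-1*(-3) + 2*(18*4))² = (3 + 2*72)² = (3 + 144)² = 147² = 21609)
1/Q = 1/21609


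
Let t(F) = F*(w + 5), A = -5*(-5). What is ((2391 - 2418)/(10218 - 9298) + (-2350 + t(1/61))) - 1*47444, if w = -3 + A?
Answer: -2794416087/56120 ≈ -49794.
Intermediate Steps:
A = 25
w = 22 (w = -3 + 25 = 22)
t(F) = 27*F (t(F) = F*(22 + 5) = F*27 = 27*F)
((2391 - 2418)/(10218 - 9298) + (-2350 + t(1/61))) - 1*47444 = ((2391 - 2418)/(10218 - 9298) + (-2350 + 27/61)) - 1*47444 = (-27/920 + (-2350 + 27*(1/61))) - 47444 = (-27*1/920 + (-2350 + 27/61)) - 47444 = (-27/920 - 143323/61) - 47444 = -131858807/56120 - 47444 = -2794416087/56120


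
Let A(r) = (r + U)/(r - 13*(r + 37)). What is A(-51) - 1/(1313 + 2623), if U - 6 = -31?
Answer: -299267/515616 ≈ -0.58041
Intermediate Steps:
U = -25 (U = 6 - 31 = -25)
A(r) = (-25 + r)/(-481 - 12*r) (A(r) = (r - 25)/(r - 13*(r + 37)) = (-25 + r)/(r - 13*(37 + r)) = (-25 + r)/(r + (-481 - 13*r)) = (-25 + r)/(-481 - 12*r))
A(-51) - 1/(1313 + 2623) = (25 - 1*(-51))/(481 + 12*(-51)) - 1/(1313 + 2623) = (25 + 51)/(481 - 612) - 1/3936 = 76/(-131) - 1*1/3936 = -1/131*76 - 1/3936 = -76/131 - 1/3936 = -299267/515616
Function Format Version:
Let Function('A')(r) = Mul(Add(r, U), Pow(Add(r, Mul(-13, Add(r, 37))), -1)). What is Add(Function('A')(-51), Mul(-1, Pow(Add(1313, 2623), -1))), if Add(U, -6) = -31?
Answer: Rational(-299267, 515616) ≈ -0.58041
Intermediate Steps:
U = -25 (U = Add(6, -31) = -25)
Function('A')(r) = Mul(Pow(Add(-481, Mul(-12, r)), -1), Add(-25, r)) (Function('A')(r) = Mul(Add(r, -25), Pow(Add(r, Mul(-13, Add(r, 37))), -1)) = Mul(Add(-25, r), Pow(Add(r, Mul(-13, Add(37, r))), -1)) = Mul(Add(-25, r), Pow(Add(r, Add(-481, Mul(-13, r))), -1)) = Mul(Add(-25, r), Pow(Add(-481, Mul(-12, r)), -1)) = Mul(Pow(Add(-481, Mul(-12, r)), -1), Add(-25, r)))
Add(Function('A')(-51), Mul(-1, Pow(Add(1313, 2623), -1))) = Add(Mul(Pow(Add(481, Mul(12, -51)), -1), Add(25, Mul(-1, -51))), Mul(-1, Pow(Add(1313, 2623), -1))) = Add(Mul(Pow(Add(481, -612), -1), Add(25, 51)), Mul(-1, Pow(3936, -1))) = Add(Mul(Pow(-131, -1), 76), Mul(-1, Rational(1, 3936))) = Add(Mul(Rational(-1, 131), 76), Rational(-1, 3936)) = Add(Rational(-76, 131), Rational(-1, 3936)) = Rational(-299267, 515616)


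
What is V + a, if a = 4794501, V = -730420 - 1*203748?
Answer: 3860333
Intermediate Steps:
V = -934168 (V = -730420 - 203748 = -934168)
V + a = -934168 + 4794501 = 3860333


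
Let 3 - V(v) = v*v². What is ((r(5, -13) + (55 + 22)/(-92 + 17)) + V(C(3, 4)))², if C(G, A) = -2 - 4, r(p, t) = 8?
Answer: 287234704/5625 ≈ 51064.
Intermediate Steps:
C(G, A) = -6
V(v) = 3 - v³ (V(v) = 3 - v*v² = 3 - v³)
((r(5, -13) + (55 + 22)/(-92 + 17)) + V(C(3, 4)))² = ((8 + (55 + 22)/(-92 + 17)) + (3 - 1*(-6)³))² = ((8 + 77/(-75)) + (3 - 1*(-216)))² = ((8 + 77*(-1/75)) + (3 + 216))² = ((8 - 77/75) + 219)² = (523/75 + 219)² = (16948/75)² = 287234704/5625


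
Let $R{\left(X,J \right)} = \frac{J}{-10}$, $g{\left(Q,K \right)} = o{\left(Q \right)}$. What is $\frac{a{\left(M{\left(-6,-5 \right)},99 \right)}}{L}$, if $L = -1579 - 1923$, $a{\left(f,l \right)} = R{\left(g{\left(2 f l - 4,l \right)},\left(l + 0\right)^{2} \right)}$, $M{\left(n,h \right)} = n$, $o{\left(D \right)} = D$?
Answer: $\frac{9801}{35020} \approx 0.27987$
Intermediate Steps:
$g{\left(Q,K \right)} = Q$
$R{\left(X,J \right)} = - \frac{J}{10}$ ($R{\left(X,J \right)} = J \left(- \frac{1}{10}\right) = - \frac{J}{10}$)
$a{\left(f,l \right)} = - \frac{l^{2}}{10}$ ($a{\left(f,l \right)} = - \frac{\left(l + 0\right)^{2}}{10} = - \frac{l^{2}}{10}$)
$L = -3502$ ($L = -1579 - 1923 = -3502$)
$\frac{a{\left(M{\left(-6,-5 \right)},99 \right)}}{L} = \frac{\left(- \frac{1}{10}\right) 99^{2}}{-3502} = \left(- \frac{1}{10}\right) 9801 \left(- \frac{1}{3502}\right) = \left(- \frac{9801}{10}\right) \left(- \frac{1}{3502}\right) = \frac{9801}{35020}$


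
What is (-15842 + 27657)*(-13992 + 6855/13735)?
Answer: -454105425195/2747 ≈ -1.6531e+8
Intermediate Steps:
(-15842 + 27657)*(-13992 + 6855/13735) = 11815*(-13992 + 6855*(1/13735)) = 11815*(-13992 + 1371/2747) = 11815*(-38434653/2747) = -454105425195/2747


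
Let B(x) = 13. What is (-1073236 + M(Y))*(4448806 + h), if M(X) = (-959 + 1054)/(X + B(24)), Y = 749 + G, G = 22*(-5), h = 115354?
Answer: -798442485548080/163 ≈ -4.8984e+12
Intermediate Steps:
G = -110
Y = 639 (Y = 749 - 110 = 639)
M(X) = 95/(13 + X) (M(X) = (-959 + 1054)/(X + 13) = 95/(13 + X))
(-1073236 + M(Y))*(4448806 + h) = (-1073236 + 95/(13 + 639))*(4448806 + 115354) = (-1073236 + 95/652)*4564160 = -699749777/652*4564160 = -798442485548080/163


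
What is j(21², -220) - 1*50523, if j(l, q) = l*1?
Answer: -50082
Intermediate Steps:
j(l, q) = l
j(21², -220) - 1*50523 = 21² - 1*50523 = 441 - 50523 = -50082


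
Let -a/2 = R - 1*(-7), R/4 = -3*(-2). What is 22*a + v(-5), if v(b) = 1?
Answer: -1363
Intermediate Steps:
R = 24 (R = 4*(-3*(-2)) = 4*6 = 24)
a = -62 (a = -2*(24 - 1*(-7)) = -2*(24 + 7) = -2*31 = -62)
22*a + v(-5) = 22*(-62) + 1 = -1364 + 1 = -1363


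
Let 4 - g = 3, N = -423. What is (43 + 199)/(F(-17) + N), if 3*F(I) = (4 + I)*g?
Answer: -363/641 ≈ -0.56630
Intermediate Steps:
g = 1 (g = 4 - 1*3 = 4 - 3 = 1)
F(I) = 4/3 + I/3 (F(I) = ((4 + I)*1)/3 = (4 + I)/3 = 4/3 + I/3)
(43 + 199)/(F(-17) + N) = (43 + 199)/((4/3 + (⅓)*(-17)) - 423) = 242/((4/3 - 17/3) - 423) = 242/(-13/3 - 423) = 242/(-1282/3) = 242*(-3/1282) = -363/641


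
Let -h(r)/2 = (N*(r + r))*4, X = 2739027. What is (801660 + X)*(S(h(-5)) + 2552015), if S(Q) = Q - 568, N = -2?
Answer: 9033308714169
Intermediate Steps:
h(r) = 32*r (h(r) = -2*(-2*(r + r))*4 = -2*(-4*r)*4 = -(-32)*r = 32*r)
S(Q) = -568 + Q
(801660 + X)*(S(h(-5)) + 2552015) = (801660 + 2739027)*((-568 + 32*(-5)) + 2552015) = 3540687*((-568 - 160) + 2552015) = 3540687*(-728 + 2552015) = 3540687*2551287 = 9033308714169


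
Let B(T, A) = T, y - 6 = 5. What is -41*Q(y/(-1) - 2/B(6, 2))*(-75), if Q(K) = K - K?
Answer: 0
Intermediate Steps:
y = 11 (y = 6 + 5 = 11)
Q(K) = 0
-41*Q(y/(-1) - 2/B(6, 2))*(-75) = -41*0*(-75) = 0*(-75) = 0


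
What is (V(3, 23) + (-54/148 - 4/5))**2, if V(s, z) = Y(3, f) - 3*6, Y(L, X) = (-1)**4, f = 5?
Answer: 45171841/136900 ≈ 329.96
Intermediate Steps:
Y(L, X) = 1
V(s, z) = -17 (V(s, z) = 1 - 3*6 = 1 - 18 = -17)
(V(3, 23) + (-54/148 - 4/5))**2 = (-17 + (-54/148 - 4/5))**2 = (-17 + (-54*1/148 - 4*1/5))**2 = (-17 + (-27/74 - 4/5))**2 = (-17 - 431/370)**2 = (-6721/370)**2 = 45171841/136900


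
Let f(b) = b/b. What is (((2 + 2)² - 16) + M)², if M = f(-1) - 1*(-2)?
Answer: 9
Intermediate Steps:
f(b) = 1
M = 3 (M = 1 - 1*(-2) = 1 + 2 = 3)
(((2 + 2)² - 16) + M)² = (((2 + 2)² - 16) + 3)² = ((4² - 16) + 3)² = ((16 - 16) + 3)² = (0 + 3)² = 3² = 9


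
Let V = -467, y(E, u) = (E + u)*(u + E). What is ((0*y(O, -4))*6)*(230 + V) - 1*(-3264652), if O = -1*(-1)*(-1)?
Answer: 3264652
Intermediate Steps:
O = -1 (O = 1*(-1) = -1)
y(E, u) = (E + u)² (y(E, u) = (E + u)*(E + u) = (E + u)²)
((0*y(O, -4))*6)*(230 + V) - 1*(-3264652) = ((0*(-1 - 4)²)*6)*(230 - 467) - 1*(-3264652) = ((0*(-5)²)*6)*(-237) + 3264652 = ((0*25)*6)*(-237) + 3264652 = (0*6)*(-237) + 3264652 = 0*(-237) + 3264652 = 0 + 3264652 = 3264652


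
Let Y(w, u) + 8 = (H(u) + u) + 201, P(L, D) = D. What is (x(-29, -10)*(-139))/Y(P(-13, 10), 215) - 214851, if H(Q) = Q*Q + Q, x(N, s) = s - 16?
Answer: -5032668017/23424 ≈ -2.1485e+5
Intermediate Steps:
x(N, s) = -16 + s
H(Q) = Q + Q² (H(Q) = Q² + Q = Q + Q²)
Y(w, u) = 193 + u + u*(1 + u) (Y(w, u) = -8 + ((u*(1 + u) + u) + 201) = -8 + ((u + u*(1 + u)) + 201) = -8 + (201 + u + u*(1 + u)) = 193 + u + u*(1 + u))
(x(-29, -10)*(-139))/Y(P(-13, 10), 215) - 214851 = ((-16 - 10)*(-139))/(193 + 215 + 215*(1 + 215)) - 214851 = (-26*(-139))/(193 + 215 + 215*216) - 214851 = 3614/(193 + 215 + 46440) - 214851 = 3614/46848 - 214851 = 3614*(1/46848) - 214851 = 1807/23424 - 214851 = -5032668017/23424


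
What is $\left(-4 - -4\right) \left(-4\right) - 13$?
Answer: $-13$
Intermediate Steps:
$\left(-4 - -4\right) \left(-4\right) - 13 = \left(-4 + 4\right) \left(-4\right) - 13 = 0 \left(-4\right) - 13 = 0 - 13 = -13$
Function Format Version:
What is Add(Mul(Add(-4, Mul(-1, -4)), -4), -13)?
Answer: -13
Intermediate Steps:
Add(Mul(Add(-4, Mul(-1, -4)), -4), -13) = Add(Mul(Add(-4, 4), -4), -13) = Add(Mul(0, -4), -13) = Add(0, -13) = -13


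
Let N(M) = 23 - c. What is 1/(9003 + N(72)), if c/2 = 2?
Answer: 1/9022 ≈ 0.00011084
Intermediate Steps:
c = 4 (c = 2*2 = 4)
N(M) = 19 (N(M) = 23 - 1*4 = 23 - 4 = 19)
1/(9003 + N(72)) = 1/(9003 + 19) = 1/9022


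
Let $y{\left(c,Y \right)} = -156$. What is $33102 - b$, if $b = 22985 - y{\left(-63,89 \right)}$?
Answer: $9961$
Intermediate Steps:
$b = 23141$ ($b = 22985 - -156 = 22985 + 156 = 23141$)
$33102 - b = 33102 - 23141 = 9961$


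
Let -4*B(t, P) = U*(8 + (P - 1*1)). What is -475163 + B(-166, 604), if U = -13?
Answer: -1892709/4 ≈ -4.7318e+5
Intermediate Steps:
B(t, P) = 91/4 + 13*P/4 (B(t, P) = -(-13)*(8 + (P - 1*1))/4 = -(-13)*(8 + (P - 1))/4 = -(-13)*(8 + (-1 + P))/4 = -(-13)*(7 + P)/4 = -(-91 - 13*P)/4 = 91/4 + 13*P/4)
-475163 + B(-166, 604) = -475163 + (91/4 + (13/4)*604) = -475163 + (91/4 + 1963) = -475163 + 7943/4 = -1892709/4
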